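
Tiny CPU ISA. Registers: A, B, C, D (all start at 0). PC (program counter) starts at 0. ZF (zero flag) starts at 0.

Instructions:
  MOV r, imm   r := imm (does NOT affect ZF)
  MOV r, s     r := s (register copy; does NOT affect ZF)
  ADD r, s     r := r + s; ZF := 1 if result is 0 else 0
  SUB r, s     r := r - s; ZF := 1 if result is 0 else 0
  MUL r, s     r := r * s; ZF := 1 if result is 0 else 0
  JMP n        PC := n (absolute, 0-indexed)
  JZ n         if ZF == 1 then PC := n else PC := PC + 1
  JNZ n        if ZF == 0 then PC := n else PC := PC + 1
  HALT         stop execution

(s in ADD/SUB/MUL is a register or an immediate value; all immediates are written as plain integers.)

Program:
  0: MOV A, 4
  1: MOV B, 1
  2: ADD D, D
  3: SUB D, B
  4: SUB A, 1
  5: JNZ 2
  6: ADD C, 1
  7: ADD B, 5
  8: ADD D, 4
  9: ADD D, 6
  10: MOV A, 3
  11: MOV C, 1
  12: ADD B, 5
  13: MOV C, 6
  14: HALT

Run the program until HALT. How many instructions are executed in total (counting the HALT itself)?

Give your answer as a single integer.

Answer: 27

Derivation:
Step 1: PC=0 exec 'MOV A, 4'. After: A=4 B=0 C=0 D=0 ZF=0 PC=1
Step 2: PC=1 exec 'MOV B, 1'. After: A=4 B=1 C=0 D=0 ZF=0 PC=2
Step 3: PC=2 exec 'ADD D, D'. After: A=4 B=1 C=0 D=0 ZF=1 PC=3
Step 4: PC=3 exec 'SUB D, B'. After: A=4 B=1 C=0 D=-1 ZF=0 PC=4
Step 5: PC=4 exec 'SUB A, 1'. After: A=3 B=1 C=0 D=-1 ZF=0 PC=5
Step 6: PC=5 exec 'JNZ 2'. After: A=3 B=1 C=0 D=-1 ZF=0 PC=2
Step 7: PC=2 exec 'ADD D, D'. After: A=3 B=1 C=0 D=-2 ZF=0 PC=3
Step 8: PC=3 exec 'SUB D, B'. After: A=3 B=1 C=0 D=-3 ZF=0 PC=4
Step 9: PC=4 exec 'SUB A, 1'. After: A=2 B=1 C=0 D=-3 ZF=0 PC=5
Step 10: PC=5 exec 'JNZ 2'. After: A=2 B=1 C=0 D=-3 ZF=0 PC=2
Step 11: PC=2 exec 'ADD D, D'. After: A=2 B=1 C=0 D=-6 ZF=0 PC=3
Step 12: PC=3 exec 'SUB D, B'. After: A=2 B=1 C=0 D=-7 ZF=0 PC=4
Step 13: PC=4 exec 'SUB A, 1'. After: A=1 B=1 C=0 D=-7 ZF=0 PC=5
Step 14: PC=5 exec 'JNZ 2'. After: A=1 B=1 C=0 D=-7 ZF=0 PC=2
Step 15: PC=2 exec 'ADD D, D'. After: A=1 B=1 C=0 D=-14 ZF=0 PC=3
Step 16: PC=3 exec 'SUB D, B'. After: A=1 B=1 C=0 D=-15 ZF=0 PC=4
Step 17: PC=4 exec 'SUB A, 1'. After: A=0 B=1 C=0 D=-15 ZF=1 PC=5
Step 18: PC=5 exec 'JNZ 2'. After: A=0 B=1 C=0 D=-15 ZF=1 PC=6
Step 19: PC=6 exec 'ADD C, 1'. After: A=0 B=1 C=1 D=-15 ZF=0 PC=7
Step 20: PC=7 exec 'ADD B, 5'. After: A=0 B=6 C=1 D=-15 ZF=0 PC=8
Step 21: PC=8 exec 'ADD D, 4'. After: A=0 B=6 C=1 D=-11 ZF=0 PC=9
Step 22: PC=9 exec 'ADD D, 6'. After: A=0 B=6 C=1 D=-5 ZF=0 PC=10
Step 23: PC=10 exec 'MOV A, 3'. After: A=3 B=6 C=1 D=-5 ZF=0 PC=11
Step 24: PC=11 exec 'MOV C, 1'. After: A=3 B=6 C=1 D=-5 ZF=0 PC=12
Step 25: PC=12 exec 'ADD B, 5'. After: A=3 B=11 C=1 D=-5 ZF=0 PC=13
Step 26: PC=13 exec 'MOV C, 6'. After: A=3 B=11 C=6 D=-5 ZF=0 PC=14
Step 27: PC=14 exec 'HALT'. After: A=3 B=11 C=6 D=-5 ZF=0 PC=14 HALTED
Total instructions executed: 27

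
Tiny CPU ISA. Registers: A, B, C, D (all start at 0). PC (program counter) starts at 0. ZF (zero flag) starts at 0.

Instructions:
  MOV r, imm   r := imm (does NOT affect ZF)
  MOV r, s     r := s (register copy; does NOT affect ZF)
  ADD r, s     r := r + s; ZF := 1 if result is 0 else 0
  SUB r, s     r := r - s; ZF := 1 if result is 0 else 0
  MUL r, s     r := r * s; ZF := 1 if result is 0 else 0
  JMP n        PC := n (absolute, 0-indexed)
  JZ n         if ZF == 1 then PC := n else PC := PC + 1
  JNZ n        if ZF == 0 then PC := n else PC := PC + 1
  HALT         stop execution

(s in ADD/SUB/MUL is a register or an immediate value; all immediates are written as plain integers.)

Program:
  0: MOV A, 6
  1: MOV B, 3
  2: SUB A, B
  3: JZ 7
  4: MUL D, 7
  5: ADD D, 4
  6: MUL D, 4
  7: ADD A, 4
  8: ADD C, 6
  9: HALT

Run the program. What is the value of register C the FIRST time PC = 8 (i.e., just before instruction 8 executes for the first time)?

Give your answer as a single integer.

Step 1: PC=0 exec 'MOV A, 6'. After: A=6 B=0 C=0 D=0 ZF=0 PC=1
Step 2: PC=1 exec 'MOV B, 3'. After: A=6 B=3 C=0 D=0 ZF=0 PC=2
Step 3: PC=2 exec 'SUB A, B'. After: A=3 B=3 C=0 D=0 ZF=0 PC=3
Step 4: PC=3 exec 'JZ 7'. After: A=3 B=3 C=0 D=0 ZF=0 PC=4
Step 5: PC=4 exec 'MUL D, 7'. After: A=3 B=3 C=0 D=0 ZF=1 PC=5
Step 6: PC=5 exec 'ADD D, 4'. After: A=3 B=3 C=0 D=4 ZF=0 PC=6
Step 7: PC=6 exec 'MUL D, 4'. After: A=3 B=3 C=0 D=16 ZF=0 PC=7
Step 8: PC=7 exec 'ADD A, 4'. After: A=7 B=3 C=0 D=16 ZF=0 PC=8
First time PC=8: C=0

0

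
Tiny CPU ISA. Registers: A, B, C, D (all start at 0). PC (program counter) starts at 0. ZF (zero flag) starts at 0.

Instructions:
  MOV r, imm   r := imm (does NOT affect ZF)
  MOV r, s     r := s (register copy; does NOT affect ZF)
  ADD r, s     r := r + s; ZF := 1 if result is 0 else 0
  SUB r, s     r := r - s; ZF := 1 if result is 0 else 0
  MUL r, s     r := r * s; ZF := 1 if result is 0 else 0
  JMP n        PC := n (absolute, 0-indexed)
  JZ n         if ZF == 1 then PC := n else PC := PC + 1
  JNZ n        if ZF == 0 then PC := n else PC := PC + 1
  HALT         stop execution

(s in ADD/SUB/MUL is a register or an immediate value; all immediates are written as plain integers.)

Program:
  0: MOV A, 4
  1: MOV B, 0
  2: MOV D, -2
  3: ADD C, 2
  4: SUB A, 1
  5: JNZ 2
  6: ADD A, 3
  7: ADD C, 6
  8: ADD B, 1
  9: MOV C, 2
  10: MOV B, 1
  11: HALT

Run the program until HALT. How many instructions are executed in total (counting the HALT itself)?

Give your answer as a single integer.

Step 1: PC=0 exec 'MOV A, 4'. After: A=4 B=0 C=0 D=0 ZF=0 PC=1
Step 2: PC=1 exec 'MOV B, 0'. After: A=4 B=0 C=0 D=0 ZF=0 PC=2
Step 3: PC=2 exec 'MOV D, -2'. After: A=4 B=0 C=0 D=-2 ZF=0 PC=3
Step 4: PC=3 exec 'ADD C, 2'. After: A=4 B=0 C=2 D=-2 ZF=0 PC=4
Step 5: PC=4 exec 'SUB A, 1'. After: A=3 B=0 C=2 D=-2 ZF=0 PC=5
Step 6: PC=5 exec 'JNZ 2'. After: A=3 B=0 C=2 D=-2 ZF=0 PC=2
Step 7: PC=2 exec 'MOV D, -2'. After: A=3 B=0 C=2 D=-2 ZF=0 PC=3
Step 8: PC=3 exec 'ADD C, 2'. After: A=3 B=0 C=4 D=-2 ZF=0 PC=4
Step 9: PC=4 exec 'SUB A, 1'. After: A=2 B=0 C=4 D=-2 ZF=0 PC=5
Step 10: PC=5 exec 'JNZ 2'. After: A=2 B=0 C=4 D=-2 ZF=0 PC=2
Step 11: PC=2 exec 'MOV D, -2'. After: A=2 B=0 C=4 D=-2 ZF=0 PC=3
Step 12: PC=3 exec 'ADD C, 2'. After: A=2 B=0 C=6 D=-2 ZF=0 PC=4
Step 13: PC=4 exec 'SUB A, 1'. After: A=1 B=0 C=6 D=-2 ZF=0 PC=5
Step 14: PC=5 exec 'JNZ 2'. After: A=1 B=0 C=6 D=-2 ZF=0 PC=2
Step 15: PC=2 exec 'MOV D, -2'. After: A=1 B=0 C=6 D=-2 ZF=0 PC=3
Step 16: PC=3 exec 'ADD C, 2'. After: A=1 B=0 C=8 D=-2 ZF=0 PC=4
Step 17: PC=4 exec 'SUB A, 1'. After: A=0 B=0 C=8 D=-2 ZF=1 PC=5
Step 18: PC=5 exec 'JNZ 2'. After: A=0 B=0 C=8 D=-2 ZF=1 PC=6
Step 19: PC=6 exec 'ADD A, 3'. After: A=3 B=0 C=8 D=-2 ZF=0 PC=7
Step 20: PC=7 exec 'ADD C, 6'. After: A=3 B=0 C=14 D=-2 ZF=0 PC=8
Step 21: PC=8 exec 'ADD B, 1'. After: A=3 B=1 C=14 D=-2 ZF=0 PC=9
Step 22: PC=9 exec 'MOV C, 2'. After: A=3 B=1 C=2 D=-2 ZF=0 PC=10
Step 23: PC=10 exec 'MOV B, 1'. After: A=3 B=1 C=2 D=-2 ZF=0 PC=11
Step 24: PC=11 exec 'HALT'. After: A=3 B=1 C=2 D=-2 ZF=0 PC=11 HALTED
Total instructions executed: 24

Answer: 24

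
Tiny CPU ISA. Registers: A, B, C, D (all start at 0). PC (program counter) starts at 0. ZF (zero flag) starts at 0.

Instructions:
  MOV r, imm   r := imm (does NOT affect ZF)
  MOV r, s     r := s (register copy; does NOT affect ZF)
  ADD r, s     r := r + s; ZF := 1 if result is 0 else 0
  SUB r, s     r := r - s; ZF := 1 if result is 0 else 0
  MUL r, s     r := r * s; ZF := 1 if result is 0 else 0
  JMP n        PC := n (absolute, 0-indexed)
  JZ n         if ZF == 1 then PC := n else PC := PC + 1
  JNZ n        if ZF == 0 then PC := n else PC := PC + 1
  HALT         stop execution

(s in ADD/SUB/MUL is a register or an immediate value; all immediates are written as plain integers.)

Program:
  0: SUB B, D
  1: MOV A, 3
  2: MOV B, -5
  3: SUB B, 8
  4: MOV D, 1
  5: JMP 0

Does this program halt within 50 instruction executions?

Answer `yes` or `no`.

Answer: no

Derivation:
Step 1: PC=0 exec 'SUB B, D'. After: A=0 B=0 C=0 D=0 ZF=1 PC=1
Step 2: PC=1 exec 'MOV A, 3'. After: A=3 B=0 C=0 D=0 ZF=1 PC=2
Step 3: PC=2 exec 'MOV B, -5'. After: A=3 B=-5 C=0 D=0 ZF=1 PC=3
Step 4: PC=3 exec 'SUB B, 8'. After: A=3 B=-13 C=0 D=0 ZF=0 PC=4
Step 5: PC=4 exec 'MOV D, 1'. After: A=3 B=-13 C=0 D=1 ZF=0 PC=5
Step 6: PC=5 exec 'JMP 0'. After: A=3 B=-13 C=0 D=1 ZF=0 PC=0
Step 7: PC=0 exec 'SUB B, D'. After: A=3 B=-14 C=0 D=1 ZF=0 PC=1
Step 8: PC=1 exec 'MOV A, 3'. After: A=3 B=-14 C=0 D=1 ZF=0 PC=2
Step 9: PC=2 exec 'MOV B, -5'. After: A=3 B=-5 C=0 D=1 ZF=0 PC=3
Step 10: PC=3 exec 'SUB B, 8'. After: A=3 B=-13 C=0 D=1 ZF=0 PC=4
Step 11: PC=4 exec 'MOV D, 1'. After: A=3 B=-13 C=0 D=1 ZF=0 PC=5
State after step 11 equals state after step 5: the program is in a cycle of length 6 and will never halt.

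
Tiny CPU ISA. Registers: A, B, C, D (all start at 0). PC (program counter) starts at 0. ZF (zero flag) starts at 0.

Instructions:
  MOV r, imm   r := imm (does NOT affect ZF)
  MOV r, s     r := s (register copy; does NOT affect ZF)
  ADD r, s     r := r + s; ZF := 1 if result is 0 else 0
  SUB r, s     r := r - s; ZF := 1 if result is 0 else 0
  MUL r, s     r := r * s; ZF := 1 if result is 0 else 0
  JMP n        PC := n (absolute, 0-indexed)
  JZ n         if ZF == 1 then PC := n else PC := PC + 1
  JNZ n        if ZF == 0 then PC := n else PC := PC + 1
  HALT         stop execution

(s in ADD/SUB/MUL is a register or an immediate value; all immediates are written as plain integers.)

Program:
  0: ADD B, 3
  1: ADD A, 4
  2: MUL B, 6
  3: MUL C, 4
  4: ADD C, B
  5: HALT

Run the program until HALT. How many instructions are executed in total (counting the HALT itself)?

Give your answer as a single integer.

Step 1: PC=0 exec 'ADD B, 3'. After: A=0 B=3 C=0 D=0 ZF=0 PC=1
Step 2: PC=1 exec 'ADD A, 4'. After: A=4 B=3 C=0 D=0 ZF=0 PC=2
Step 3: PC=2 exec 'MUL B, 6'. After: A=4 B=18 C=0 D=0 ZF=0 PC=3
Step 4: PC=3 exec 'MUL C, 4'. After: A=4 B=18 C=0 D=0 ZF=1 PC=4
Step 5: PC=4 exec 'ADD C, B'. After: A=4 B=18 C=18 D=0 ZF=0 PC=5
Step 6: PC=5 exec 'HALT'. After: A=4 B=18 C=18 D=0 ZF=0 PC=5 HALTED
Total instructions executed: 6

Answer: 6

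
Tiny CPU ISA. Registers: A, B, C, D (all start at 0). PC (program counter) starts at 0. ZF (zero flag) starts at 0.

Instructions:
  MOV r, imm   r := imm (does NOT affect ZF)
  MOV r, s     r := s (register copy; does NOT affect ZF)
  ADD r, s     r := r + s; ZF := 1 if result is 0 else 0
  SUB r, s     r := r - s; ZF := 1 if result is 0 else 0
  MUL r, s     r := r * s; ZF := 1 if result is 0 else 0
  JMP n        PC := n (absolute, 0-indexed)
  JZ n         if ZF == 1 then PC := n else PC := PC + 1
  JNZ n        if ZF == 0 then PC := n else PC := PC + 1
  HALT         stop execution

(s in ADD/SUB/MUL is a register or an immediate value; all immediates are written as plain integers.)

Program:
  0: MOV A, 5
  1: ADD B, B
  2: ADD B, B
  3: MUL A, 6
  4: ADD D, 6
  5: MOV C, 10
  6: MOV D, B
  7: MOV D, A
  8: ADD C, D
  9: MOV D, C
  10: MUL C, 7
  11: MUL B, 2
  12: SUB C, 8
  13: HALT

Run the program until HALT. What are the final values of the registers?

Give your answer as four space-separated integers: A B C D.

Answer: 30 0 272 40

Derivation:
Step 1: PC=0 exec 'MOV A, 5'. After: A=5 B=0 C=0 D=0 ZF=0 PC=1
Step 2: PC=1 exec 'ADD B, B'. After: A=5 B=0 C=0 D=0 ZF=1 PC=2
Step 3: PC=2 exec 'ADD B, B'. After: A=5 B=0 C=0 D=0 ZF=1 PC=3
Step 4: PC=3 exec 'MUL A, 6'. After: A=30 B=0 C=0 D=0 ZF=0 PC=4
Step 5: PC=4 exec 'ADD D, 6'. After: A=30 B=0 C=0 D=6 ZF=0 PC=5
Step 6: PC=5 exec 'MOV C, 10'. After: A=30 B=0 C=10 D=6 ZF=0 PC=6
Step 7: PC=6 exec 'MOV D, B'. After: A=30 B=0 C=10 D=0 ZF=0 PC=7
Step 8: PC=7 exec 'MOV D, A'. After: A=30 B=0 C=10 D=30 ZF=0 PC=8
Step 9: PC=8 exec 'ADD C, D'. After: A=30 B=0 C=40 D=30 ZF=0 PC=9
Step 10: PC=9 exec 'MOV D, C'. After: A=30 B=0 C=40 D=40 ZF=0 PC=10
Step 11: PC=10 exec 'MUL C, 7'. After: A=30 B=0 C=280 D=40 ZF=0 PC=11
Step 12: PC=11 exec 'MUL B, 2'. After: A=30 B=0 C=280 D=40 ZF=1 PC=12
Step 13: PC=12 exec 'SUB C, 8'. After: A=30 B=0 C=272 D=40 ZF=0 PC=13
Step 14: PC=13 exec 'HALT'. After: A=30 B=0 C=272 D=40 ZF=0 PC=13 HALTED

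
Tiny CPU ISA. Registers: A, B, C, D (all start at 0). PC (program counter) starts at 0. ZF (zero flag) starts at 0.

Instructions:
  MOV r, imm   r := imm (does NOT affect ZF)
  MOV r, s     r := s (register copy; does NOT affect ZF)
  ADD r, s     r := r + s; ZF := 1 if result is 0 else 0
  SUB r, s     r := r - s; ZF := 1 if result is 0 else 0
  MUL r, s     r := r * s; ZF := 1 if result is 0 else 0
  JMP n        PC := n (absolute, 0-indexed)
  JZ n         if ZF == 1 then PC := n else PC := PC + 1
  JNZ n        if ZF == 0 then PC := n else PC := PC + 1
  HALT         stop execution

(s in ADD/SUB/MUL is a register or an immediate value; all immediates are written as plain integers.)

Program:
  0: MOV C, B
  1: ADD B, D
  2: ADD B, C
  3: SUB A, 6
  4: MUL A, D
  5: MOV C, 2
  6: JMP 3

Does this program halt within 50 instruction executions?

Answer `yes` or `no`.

Answer: no

Derivation:
Step 1: PC=0 exec 'MOV C, B'. After: A=0 B=0 C=0 D=0 ZF=0 PC=1
Step 2: PC=1 exec 'ADD B, D'. After: A=0 B=0 C=0 D=0 ZF=1 PC=2
Step 3: PC=2 exec 'ADD B, C'. After: A=0 B=0 C=0 D=0 ZF=1 PC=3
Step 4: PC=3 exec 'SUB A, 6'. After: A=-6 B=0 C=0 D=0 ZF=0 PC=4
Step 5: PC=4 exec 'MUL A, D'. After: A=0 B=0 C=0 D=0 ZF=1 PC=5
Step 6: PC=5 exec 'MOV C, 2'. After: A=0 B=0 C=2 D=0 ZF=1 PC=6
Step 7: PC=6 exec 'JMP 3'. After: A=0 B=0 C=2 D=0 ZF=1 PC=3
Step 8: PC=3 exec 'SUB A, 6'. After: A=-6 B=0 C=2 D=0 ZF=0 PC=4
Step 9: PC=4 exec 'MUL A, D'. After: A=0 B=0 C=2 D=0 ZF=1 PC=5
Step 10: PC=5 exec 'MOV C, 2'. After: A=0 B=0 C=2 D=0 ZF=1 PC=6
State after step 10 equals state after step 6: the program is in a cycle of length 4 and will never halt.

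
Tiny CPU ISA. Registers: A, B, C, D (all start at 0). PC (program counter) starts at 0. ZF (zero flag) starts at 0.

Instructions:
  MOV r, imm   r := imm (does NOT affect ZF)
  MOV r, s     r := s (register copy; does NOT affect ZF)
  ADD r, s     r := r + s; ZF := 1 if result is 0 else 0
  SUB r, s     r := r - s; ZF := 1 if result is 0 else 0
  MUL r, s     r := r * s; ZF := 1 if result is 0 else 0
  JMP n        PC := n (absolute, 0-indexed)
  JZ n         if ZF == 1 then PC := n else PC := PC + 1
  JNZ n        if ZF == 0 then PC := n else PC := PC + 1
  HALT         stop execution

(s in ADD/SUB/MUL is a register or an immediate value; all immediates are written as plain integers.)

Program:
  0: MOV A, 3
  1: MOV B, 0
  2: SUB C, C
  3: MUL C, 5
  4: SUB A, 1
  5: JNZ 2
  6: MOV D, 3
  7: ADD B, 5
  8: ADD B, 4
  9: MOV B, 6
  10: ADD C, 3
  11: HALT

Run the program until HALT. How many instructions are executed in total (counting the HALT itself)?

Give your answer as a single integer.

Answer: 20

Derivation:
Step 1: PC=0 exec 'MOV A, 3'. After: A=3 B=0 C=0 D=0 ZF=0 PC=1
Step 2: PC=1 exec 'MOV B, 0'. After: A=3 B=0 C=0 D=0 ZF=0 PC=2
Step 3: PC=2 exec 'SUB C, C'. After: A=3 B=0 C=0 D=0 ZF=1 PC=3
Step 4: PC=3 exec 'MUL C, 5'. After: A=3 B=0 C=0 D=0 ZF=1 PC=4
Step 5: PC=4 exec 'SUB A, 1'. After: A=2 B=0 C=0 D=0 ZF=0 PC=5
Step 6: PC=5 exec 'JNZ 2'. After: A=2 B=0 C=0 D=0 ZF=0 PC=2
Step 7: PC=2 exec 'SUB C, C'. After: A=2 B=0 C=0 D=0 ZF=1 PC=3
Step 8: PC=3 exec 'MUL C, 5'. After: A=2 B=0 C=0 D=0 ZF=1 PC=4
Step 9: PC=4 exec 'SUB A, 1'. After: A=1 B=0 C=0 D=0 ZF=0 PC=5
Step 10: PC=5 exec 'JNZ 2'. After: A=1 B=0 C=0 D=0 ZF=0 PC=2
Step 11: PC=2 exec 'SUB C, C'. After: A=1 B=0 C=0 D=0 ZF=1 PC=3
Step 12: PC=3 exec 'MUL C, 5'. After: A=1 B=0 C=0 D=0 ZF=1 PC=4
Step 13: PC=4 exec 'SUB A, 1'. After: A=0 B=0 C=0 D=0 ZF=1 PC=5
Step 14: PC=5 exec 'JNZ 2'. After: A=0 B=0 C=0 D=0 ZF=1 PC=6
Step 15: PC=6 exec 'MOV D, 3'. After: A=0 B=0 C=0 D=3 ZF=1 PC=7
Step 16: PC=7 exec 'ADD B, 5'. After: A=0 B=5 C=0 D=3 ZF=0 PC=8
Step 17: PC=8 exec 'ADD B, 4'. After: A=0 B=9 C=0 D=3 ZF=0 PC=9
Step 18: PC=9 exec 'MOV B, 6'. After: A=0 B=6 C=0 D=3 ZF=0 PC=10
Step 19: PC=10 exec 'ADD C, 3'. After: A=0 B=6 C=3 D=3 ZF=0 PC=11
Step 20: PC=11 exec 'HALT'. After: A=0 B=6 C=3 D=3 ZF=0 PC=11 HALTED
Total instructions executed: 20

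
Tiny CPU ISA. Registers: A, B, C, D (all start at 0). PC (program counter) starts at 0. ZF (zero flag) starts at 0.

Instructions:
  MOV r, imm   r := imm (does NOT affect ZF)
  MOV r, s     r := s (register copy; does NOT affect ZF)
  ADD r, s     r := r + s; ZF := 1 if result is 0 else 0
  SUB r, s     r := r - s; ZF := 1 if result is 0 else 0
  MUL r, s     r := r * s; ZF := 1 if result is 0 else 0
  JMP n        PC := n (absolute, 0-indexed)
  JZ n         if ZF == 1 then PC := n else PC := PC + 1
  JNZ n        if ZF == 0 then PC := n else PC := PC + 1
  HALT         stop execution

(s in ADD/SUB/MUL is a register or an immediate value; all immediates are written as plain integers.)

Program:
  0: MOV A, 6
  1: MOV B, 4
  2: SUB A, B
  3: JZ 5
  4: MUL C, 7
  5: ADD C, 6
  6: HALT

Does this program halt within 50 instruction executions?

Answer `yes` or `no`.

Step 1: PC=0 exec 'MOV A, 6'. After: A=6 B=0 C=0 D=0 ZF=0 PC=1
Step 2: PC=1 exec 'MOV B, 4'. After: A=6 B=4 C=0 D=0 ZF=0 PC=2
Step 3: PC=2 exec 'SUB A, B'. After: A=2 B=4 C=0 D=0 ZF=0 PC=3
Step 4: PC=3 exec 'JZ 5'. After: A=2 B=4 C=0 D=0 ZF=0 PC=4
Step 5: PC=4 exec 'MUL C, 7'. After: A=2 B=4 C=0 D=0 ZF=1 PC=5
Step 6: PC=5 exec 'ADD C, 6'. After: A=2 B=4 C=6 D=0 ZF=0 PC=6
Step 7: PC=6 exec 'HALT'. After: A=2 B=4 C=6 D=0 ZF=0 PC=6 HALTED

Answer: yes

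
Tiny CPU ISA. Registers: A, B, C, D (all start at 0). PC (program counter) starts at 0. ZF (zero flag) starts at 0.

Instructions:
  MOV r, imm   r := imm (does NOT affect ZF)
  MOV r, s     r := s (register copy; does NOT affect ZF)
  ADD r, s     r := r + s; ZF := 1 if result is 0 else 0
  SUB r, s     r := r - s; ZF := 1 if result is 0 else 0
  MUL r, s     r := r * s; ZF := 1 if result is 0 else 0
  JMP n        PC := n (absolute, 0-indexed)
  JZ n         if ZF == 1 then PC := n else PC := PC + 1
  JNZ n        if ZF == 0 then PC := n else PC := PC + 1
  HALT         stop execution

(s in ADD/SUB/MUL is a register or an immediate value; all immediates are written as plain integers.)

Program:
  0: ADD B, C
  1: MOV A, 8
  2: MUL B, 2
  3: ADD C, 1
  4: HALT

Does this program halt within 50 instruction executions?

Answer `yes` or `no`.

Step 1: PC=0 exec 'ADD B, C'. After: A=0 B=0 C=0 D=0 ZF=1 PC=1
Step 2: PC=1 exec 'MOV A, 8'. After: A=8 B=0 C=0 D=0 ZF=1 PC=2
Step 3: PC=2 exec 'MUL B, 2'. After: A=8 B=0 C=0 D=0 ZF=1 PC=3
Step 4: PC=3 exec 'ADD C, 1'. After: A=8 B=0 C=1 D=0 ZF=0 PC=4
Step 5: PC=4 exec 'HALT'. After: A=8 B=0 C=1 D=0 ZF=0 PC=4 HALTED

Answer: yes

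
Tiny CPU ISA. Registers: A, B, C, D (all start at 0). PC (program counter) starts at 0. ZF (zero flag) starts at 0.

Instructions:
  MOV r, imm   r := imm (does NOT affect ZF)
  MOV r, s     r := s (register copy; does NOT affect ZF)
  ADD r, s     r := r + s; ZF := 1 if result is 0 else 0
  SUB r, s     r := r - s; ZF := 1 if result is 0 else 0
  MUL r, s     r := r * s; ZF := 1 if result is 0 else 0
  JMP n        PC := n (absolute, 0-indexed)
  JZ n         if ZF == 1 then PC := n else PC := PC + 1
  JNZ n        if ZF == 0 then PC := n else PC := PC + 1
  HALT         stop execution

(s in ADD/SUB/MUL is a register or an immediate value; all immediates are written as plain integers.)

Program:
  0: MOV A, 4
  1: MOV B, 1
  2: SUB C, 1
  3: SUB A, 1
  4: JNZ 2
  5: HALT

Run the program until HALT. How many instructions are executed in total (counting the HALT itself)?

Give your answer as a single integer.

Answer: 15

Derivation:
Step 1: PC=0 exec 'MOV A, 4'. After: A=4 B=0 C=0 D=0 ZF=0 PC=1
Step 2: PC=1 exec 'MOV B, 1'. After: A=4 B=1 C=0 D=0 ZF=0 PC=2
Step 3: PC=2 exec 'SUB C, 1'. After: A=4 B=1 C=-1 D=0 ZF=0 PC=3
Step 4: PC=3 exec 'SUB A, 1'. After: A=3 B=1 C=-1 D=0 ZF=0 PC=4
Step 5: PC=4 exec 'JNZ 2'. After: A=3 B=1 C=-1 D=0 ZF=0 PC=2
Step 6: PC=2 exec 'SUB C, 1'. After: A=3 B=1 C=-2 D=0 ZF=0 PC=3
Step 7: PC=3 exec 'SUB A, 1'. After: A=2 B=1 C=-2 D=0 ZF=0 PC=4
Step 8: PC=4 exec 'JNZ 2'. After: A=2 B=1 C=-2 D=0 ZF=0 PC=2
Step 9: PC=2 exec 'SUB C, 1'. After: A=2 B=1 C=-3 D=0 ZF=0 PC=3
Step 10: PC=3 exec 'SUB A, 1'. After: A=1 B=1 C=-3 D=0 ZF=0 PC=4
Step 11: PC=4 exec 'JNZ 2'. After: A=1 B=1 C=-3 D=0 ZF=0 PC=2
Step 12: PC=2 exec 'SUB C, 1'. After: A=1 B=1 C=-4 D=0 ZF=0 PC=3
Step 13: PC=3 exec 'SUB A, 1'. After: A=0 B=1 C=-4 D=0 ZF=1 PC=4
Step 14: PC=4 exec 'JNZ 2'. After: A=0 B=1 C=-4 D=0 ZF=1 PC=5
Step 15: PC=5 exec 'HALT'. After: A=0 B=1 C=-4 D=0 ZF=1 PC=5 HALTED
Total instructions executed: 15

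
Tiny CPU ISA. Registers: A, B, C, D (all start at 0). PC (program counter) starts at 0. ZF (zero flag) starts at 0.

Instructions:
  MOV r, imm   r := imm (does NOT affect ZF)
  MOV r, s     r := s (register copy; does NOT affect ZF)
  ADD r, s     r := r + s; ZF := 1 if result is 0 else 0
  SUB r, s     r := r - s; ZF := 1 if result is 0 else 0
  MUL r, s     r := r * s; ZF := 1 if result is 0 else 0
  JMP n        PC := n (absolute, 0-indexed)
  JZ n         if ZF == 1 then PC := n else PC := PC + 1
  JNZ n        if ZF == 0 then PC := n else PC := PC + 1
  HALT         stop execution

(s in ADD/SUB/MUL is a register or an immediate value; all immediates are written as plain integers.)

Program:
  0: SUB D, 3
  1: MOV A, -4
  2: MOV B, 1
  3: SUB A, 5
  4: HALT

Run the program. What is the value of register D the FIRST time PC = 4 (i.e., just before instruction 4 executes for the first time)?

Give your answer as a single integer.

Step 1: PC=0 exec 'SUB D, 3'. After: A=0 B=0 C=0 D=-3 ZF=0 PC=1
Step 2: PC=1 exec 'MOV A, -4'. After: A=-4 B=0 C=0 D=-3 ZF=0 PC=2
Step 3: PC=2 exec 'MOV B, 1'. After: A=-4 B=1 C=0 D=-3 ZF=0 PC=3
Step 4: PC=3 exec 'SUB A, 5'. After: A=-9 B=1 C=0 D=-3 ZF=0 PC=4
First time PC=4: D=-3

-3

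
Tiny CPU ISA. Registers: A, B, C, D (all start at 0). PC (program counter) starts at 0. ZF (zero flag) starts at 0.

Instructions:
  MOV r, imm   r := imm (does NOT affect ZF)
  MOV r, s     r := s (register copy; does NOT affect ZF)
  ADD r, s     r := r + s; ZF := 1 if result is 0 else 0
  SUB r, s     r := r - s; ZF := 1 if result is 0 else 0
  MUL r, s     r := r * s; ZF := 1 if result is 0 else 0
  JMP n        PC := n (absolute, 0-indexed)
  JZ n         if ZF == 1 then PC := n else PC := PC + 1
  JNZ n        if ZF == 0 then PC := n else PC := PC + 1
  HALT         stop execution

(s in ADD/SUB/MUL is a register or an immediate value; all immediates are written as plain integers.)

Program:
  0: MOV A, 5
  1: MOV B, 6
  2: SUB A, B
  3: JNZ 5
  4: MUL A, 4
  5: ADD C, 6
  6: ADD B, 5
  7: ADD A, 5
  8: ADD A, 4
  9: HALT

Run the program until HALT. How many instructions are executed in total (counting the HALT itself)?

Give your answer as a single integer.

Step 1: PC=0 exec 'MOV A, 5'. After: A=5 B=0 C=0 D=0 ZF=0 PC=1
Step 2: PC=1 exec 'MOV B, 6'. After: A=5 B=6 C=0 D=0 ZF=0 PC=2
Step 3: PC=2 exec 'SUB A, B'. After: A=-1 B=6 C=0 D=0 ZF=0 PC=3
Step 4: PC=3 exec 'JNZ 5'. After: A=-1 B=6 C=0 D=0 ZF=0 PC=5
Step 5: PC=5 exec 'ADD C, 6'. After: A=-1 B=6 C=6 D=0 ZF=0 PC=6
Step 6: PC=6 exec 'ADD B, 5'. After: A=-1 B=11 C=6 D=0 ZF=0 PC=7
Step 7: PC=7 exec 'ADD A, 5'. After: A=4 B=11 C=6 D=0 ZF=0 PC=8
Step 8: PC=8 exec 'ADD A, 4'. After: A=8 B=11 C=6 D=0 ZF=0 PC=9
Step 9: PC=9 exec 'HALT'. After: A=8 B=11 C=6 D=0 ZF=0 PC=9 HALTED
Total instructions executed: 9

Answer: 9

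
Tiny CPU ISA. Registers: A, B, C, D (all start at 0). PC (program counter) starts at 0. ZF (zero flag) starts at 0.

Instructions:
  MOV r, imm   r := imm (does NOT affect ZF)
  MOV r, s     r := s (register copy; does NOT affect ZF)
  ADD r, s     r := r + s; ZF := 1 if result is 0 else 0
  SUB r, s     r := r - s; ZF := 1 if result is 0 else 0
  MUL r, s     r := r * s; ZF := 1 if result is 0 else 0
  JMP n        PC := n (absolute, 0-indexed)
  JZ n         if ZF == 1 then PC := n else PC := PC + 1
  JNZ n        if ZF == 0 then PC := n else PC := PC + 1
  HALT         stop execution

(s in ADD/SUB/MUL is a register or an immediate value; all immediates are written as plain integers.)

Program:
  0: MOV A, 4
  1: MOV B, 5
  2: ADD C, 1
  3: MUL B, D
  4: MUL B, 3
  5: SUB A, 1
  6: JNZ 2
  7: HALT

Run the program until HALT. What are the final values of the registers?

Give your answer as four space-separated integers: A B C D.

Step 1: PC=0 exec 'MOV A, 4'. After: A=4 B=0 C=0 D=0 ZF=0 PC=1
Step 2: PC=1 exec 'MOV B, 5'. After: A=4 B=5 C=0 D=0 ZF=0 PC=2
Step 3: PC=2 exec 'ADD C, 1'. After: A=4 B=5 C=1 D=0 ZF=0 PC=3
Step 4: PC=3 exec 'MUL B, D'. After: A=4 B=0 C=1 D=0 ZF=1 PC=4
Step 5: PC=4 exec 'MUL B, 3'. After: A=4 B=0 C=1 D=0 ZF=1 PC=5
Step 6: PC=5 exec 'SUB A, 1'. After: A=3 B=0 C=1 D=0 ZF=0 PC=6
Step 7: PC=6 exec 'JNZ 2'. After: A=3 B=0 C=1 D=0 ZF=0 PC=2
Step 8: PC=2 exec 'ADD C, 1'. After: A=3 B=0 C=2 D=0 ZF=0 PC=3
Step 9: PC=3 exec 'MUL B, D'. After: A=3 B=0 C=2 D=0 ZF=1 PC=4
Step 10: PC=4 exec 'MUL B, 3'. After: A=3 B=0 C=2 D=0 ZF=1 PC=5
Step 11: PC=5 exec 'SUB A, 1'. After: A=2 B=0 C=2 D=0 ZF=0 PC=6
Step 12: PC=6 exec 'JNZ 2'. After: A=2 B=0 C=2 D=0 ZF=0 PC=2
Step 13: PC=2 exec 'ADD C, 1'. After: A=2 B=0 C=3 D=0 ZF=0 PC=3
Step 14: PC=3 exec 'MUL B, D'. After: A=2 B=0 C=3 D=0 ZF=1 PC=4
Step 15: PC=4 exec 'MUL B, 3'. After: A=2 B=0 C=3 D=0 ZF=1 PC=5
Step 16: PC=5 exec 'SUB A, 1'. After: A=1 B=0 C=3 D=0 ZF=0 PC=6
Step 17: PC=6 exec 'JNZ 2'. After: A=1 B=0 C=3 D=0 ZF=0 PC=2
Step 18: PC=2 exec 'ADD C, 1'. After: A=1 B=0 C=4 D=0 ZF=0 PC=3
Step 19: PC=3 exec 'MUL B, D'. After: A=1 B=0 C=4 D=0 ZF=1 PC=4
Step 20: PC=4 exec 'MUL B, 3'. After: A=1 B=0 C=4 D=0 ZF=1 PC=5
Step 21: PC=5 exec 'SUB A, 1'. After: A=0 B=0 C=4 D=0 ZF=1 PC=6
Step 22: PC=6 exec 'JNZ 2'. After: A=0 B=0 C=4 D=0 ZF=1 PC=7
Step 23: PC=7 exec 'HALT'. After: A=0 B=0 C=4 D=0 ZF=1 PC=7 HALTED

Answer: 0 0 4 0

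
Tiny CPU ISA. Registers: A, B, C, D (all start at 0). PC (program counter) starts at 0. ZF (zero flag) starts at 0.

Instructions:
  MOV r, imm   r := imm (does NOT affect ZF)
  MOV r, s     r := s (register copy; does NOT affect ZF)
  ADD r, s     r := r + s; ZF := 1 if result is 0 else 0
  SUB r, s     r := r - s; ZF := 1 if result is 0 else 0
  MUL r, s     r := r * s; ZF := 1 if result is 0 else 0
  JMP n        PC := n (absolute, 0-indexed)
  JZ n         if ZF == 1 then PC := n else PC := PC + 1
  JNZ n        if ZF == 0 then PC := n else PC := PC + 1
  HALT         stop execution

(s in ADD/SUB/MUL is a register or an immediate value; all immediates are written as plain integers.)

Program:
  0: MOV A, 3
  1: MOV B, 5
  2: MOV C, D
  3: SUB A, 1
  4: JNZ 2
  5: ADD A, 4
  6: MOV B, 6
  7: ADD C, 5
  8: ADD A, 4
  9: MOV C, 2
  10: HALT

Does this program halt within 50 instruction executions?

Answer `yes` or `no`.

Answer: yes

Derivation:
Step 1: PC=0 exec 'MOV A, 3'. After: A=3 B=0 C=0 D=0 ZF=0 PC=1
Step 2: PC=1 exec 'MOV B, 5'. After: A=3 B=5 C=0 D=0 ZF=0 PC=2
Step 3: PC=2 exec 'MOV C, D'. After: A=3 B=5 C=0 D=0 ZF=0 PC=3
Step 4: PC=3 exec 'SUB A, 1'. After: A=2 B=5 C=0 D=0 ZF=0 PC=4
Step 5: PC=4 exec 'JNZ 2'. After: A=2 B=5 C=0 D=0 ZF=0 PC=2
Step 6: PC=2 exec 'MOV C, D'. After: A=2 B=5 C=0 D=0 ZF=0 PC=3
Step 7: PC=3 exec 'SUB A, 1'. After: A=1 B=5 C=0 D=0 ZF=0 PC=4
Step 8: PC=4 exec 'JNZ 2'. After: A=1 B=5 C=0 D=0 ZF=0 PC=2
Step 9: PC=2 exec 'MOV C, D'. After: A=1 B=5 C=0 D=0 ZF=0 PC=3
Step 10: PC=3 exec 'SUB A, 1'. After: A=0 B=5 C=0 D=0 ZF=1 PC=4
Step 11: PC=4 exec 'JNZ 2'. After: A=0 B=5 C=0 D=0 ZF=1 PC=5
Step 12: PC=5 exec 'ADD A, 4'. After: A=4 B=5 C=0 D=0 ZF=0 PC=6
Step 13: PC=6 exec 'MOV B, 6'. After: A=4 B=6 C=0 D=0 ZF=0 PC=7
Step 14: PC=7 exec 'ADD C, 5'. After: A=4 B=6 C=5 D=0 ZF=0 PC=8
Step 15: PC=8 exec 'ADD A, 4'. After: A=8 B=6 C=5 D=0 ZF=0 PC=9
Step 16: PC=9 exec 'MOV C, 2'. After: A=8 B=6 C=2 D=0 ZF=0 PC=10
Step 17: PC=10 exec 'HALT'. After: A=8 B=6 C=2 D=0 ZF=0 PC=10 HALTED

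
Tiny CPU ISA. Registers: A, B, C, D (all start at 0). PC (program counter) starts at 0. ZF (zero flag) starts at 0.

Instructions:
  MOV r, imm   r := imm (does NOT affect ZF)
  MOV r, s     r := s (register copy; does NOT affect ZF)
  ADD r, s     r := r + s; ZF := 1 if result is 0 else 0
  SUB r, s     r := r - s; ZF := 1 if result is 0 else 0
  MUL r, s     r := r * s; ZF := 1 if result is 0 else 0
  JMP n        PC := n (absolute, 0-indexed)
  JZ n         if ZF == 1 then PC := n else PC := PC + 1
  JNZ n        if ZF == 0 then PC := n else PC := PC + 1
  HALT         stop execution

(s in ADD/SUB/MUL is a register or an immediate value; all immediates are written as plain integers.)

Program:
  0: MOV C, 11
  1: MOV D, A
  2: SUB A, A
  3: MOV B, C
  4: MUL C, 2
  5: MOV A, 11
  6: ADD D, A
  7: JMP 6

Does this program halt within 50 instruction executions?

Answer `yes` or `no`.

Answer: no

Derivation:
Step 1: PC=0 exec 'MOV C, 11'. After: A=0 B=0 C=11 D=0 ZF=0 PC=1
Step 2: PC=1 exec 'MOV D, A'. After: A=0 B=0 C=11 D=0 ZF=0 PC=2
Step 3: PC=2 exec 'SUB A, A'. After: A=0 B=0 C=11 D=0 ZF=1 PC=3
Step 4: PC=3 exec 'MOV B, C'. After: A=0 B=11 C=11 D=0 ZF=1 PC=4
Step 5: PC=4 exec 'MUL C, 2'. After: A=0 B=11 C=22 D=0 ZF=0 PC=5
Step 6: PC=5 exec 'MOV A, 11'. After: A=11 B=11 C=22 D=0 ZF=0 PC=6
Step 7: PC=6 exec 'ADD D, A'. After: A=11 B=11 C=22 D=11 ZF=0 PC=7
Step 8: PC=7 exec 'JMP 6'. After: A=11 B=11 C=22 D=11 ZF=0 PC=6
Step 9: PC=6 exec 'ADD D, A'. After: A=11 B=11 C=22 D=22 ZF=0 PC=7
Step 10: PC=7 exec 'JMP 6'. After: A=11 B=11 C=22 D=22 ZF=0 PC=6
Step 11: PC=6 exec 'ADD D, A'. After: A=11 B=11 C=22 D=33 ZF=0 PC=7
Step 12: PC=7 exec 'JMP 6'. After: A=11 B=11 C=22 D=33 ZF=0 PC=6
Step 13: PC=6 exec 'ADD D, A'. After: A=11 B=11 C=22 D=44 ZF=0 PC=7
Step 14: PC=7 exec 'JMP 6'. After: A=11 B=11 C=22 D=44 ZF=0 PC=6
Step 15: PC=6 exec 'ADD D, A'. After: A=11 B=11 C=22 D=55 ZF=0 PC=7
After 50 steps: not halted. PC revisits the same instructions with no path to HALT; will never halt.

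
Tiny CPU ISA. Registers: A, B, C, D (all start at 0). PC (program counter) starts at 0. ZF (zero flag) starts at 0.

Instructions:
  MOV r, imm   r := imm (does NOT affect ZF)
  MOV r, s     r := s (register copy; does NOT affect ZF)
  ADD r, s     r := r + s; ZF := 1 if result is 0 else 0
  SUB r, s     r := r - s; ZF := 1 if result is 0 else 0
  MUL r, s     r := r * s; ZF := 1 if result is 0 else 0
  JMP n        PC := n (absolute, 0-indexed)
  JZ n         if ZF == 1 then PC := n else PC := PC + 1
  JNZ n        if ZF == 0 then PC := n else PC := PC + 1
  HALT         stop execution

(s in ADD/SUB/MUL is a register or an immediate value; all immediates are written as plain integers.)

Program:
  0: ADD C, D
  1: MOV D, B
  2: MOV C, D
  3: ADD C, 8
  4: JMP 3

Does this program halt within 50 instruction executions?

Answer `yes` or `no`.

Answer: no

Derivation:
Step 1: PC=0 exec 'ADD C, D'. After: A=0 B=0 C=0 D=0 ZF=1 PC=1
Step 2: PC=1 exec 'MOV D, B'. After: A=0 B=0 C=0 D=0 ZF=1 PC=2
Step 3: PC=2 exec 'MOV C, D'. After: A=0 B=0 C=0 D=0 ZF=1 PC=3
Step 4: PC=3 exec 'ADD C, 8'. After: A=0 B=0 C=8 D=0 ZF=0 PC=4
Step 5: PC=4 exec 'JMP 3'. After: A=0 B=0 C=8 D=0 ZF=0 PC=3
Step 6: PC=3 exec 'ADD C, 8'. After: A=0 B=0 C=16 D=0 ZF=0 PC=4
Step 7: PC=4 exec 'JMP 3'. After: A=0 B=0 C=16 D=0 ZF=0 PC=3
Step 8: PC=3 exec 'ADD C, 8'. After: A=0 B=0 C=24 D=0 ZF=0 PC=4
Step 9: PC=4 exec 'JMP 3'. After: A=0 B=0 C=24 D=0 ZF=0 PC=3
Step 10: PC=3 exec 'ADD C, 8'. After: A=0 B=0 C=32 D=0 ZF=0 PC=4
Step 11: PC=4 exec 'JMP 3'. After: A=0 B=0 C=32 D=0 ZF=0 PC=3
Step 12: PC=3 exec 'ADD C, 8'. After: A=0 B=0 C=40 D=0 ZF=0 PC=4
Step 13: PC=4 exec 'JMP 3'. After: A=0 B=0 C=40 D=0 ZF=0 PC=3
Step 14: PC=3 exec 'ADD C, 8'. After: A=0 B=0 C=48 D=0 ZF=0 PC=4
Step 15: PC=4 exec 'JMP 3'. After: A=0 B=0 C=48 D=0 ZF=0 PC=3
After 50 steps: not halted. PC revisits the same instructions with no path to HALT; will never halt.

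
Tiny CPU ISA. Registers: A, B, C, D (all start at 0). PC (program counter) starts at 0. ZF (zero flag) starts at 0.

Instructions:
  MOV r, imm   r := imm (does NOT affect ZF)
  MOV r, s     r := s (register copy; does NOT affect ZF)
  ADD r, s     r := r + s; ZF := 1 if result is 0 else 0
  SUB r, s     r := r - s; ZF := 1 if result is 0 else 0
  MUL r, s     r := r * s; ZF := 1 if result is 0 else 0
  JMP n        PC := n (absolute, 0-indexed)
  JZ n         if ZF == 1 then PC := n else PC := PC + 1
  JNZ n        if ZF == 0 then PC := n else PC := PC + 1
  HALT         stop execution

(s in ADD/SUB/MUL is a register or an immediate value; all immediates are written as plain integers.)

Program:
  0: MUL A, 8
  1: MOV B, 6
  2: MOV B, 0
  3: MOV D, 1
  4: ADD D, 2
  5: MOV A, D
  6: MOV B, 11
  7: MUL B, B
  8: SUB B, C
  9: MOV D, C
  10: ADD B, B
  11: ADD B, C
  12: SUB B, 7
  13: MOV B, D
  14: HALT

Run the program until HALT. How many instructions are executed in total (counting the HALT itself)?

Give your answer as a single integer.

Answer: 15

Derivation:
Step 1: PC=0 exec 'MUL A, 8'. After: A=0 B=0 C=0 D=0 ZF=1 PC=1
Step 2: PC=1 exec 'MOV B, 6'. After: A=0 B=6 C=0 D=0 ZF=1 PC=2
Step 3: PC=2 exec 'MOV B, 0'. After: A=0 B=0 C=0 D=0 ZF=1 PC=3
Step 4: PC=3 exec 'MOV D, 1'. After: A=0 B=0 C=0 D=1 ZF=1 PC=4
Step 5: PC=4 exec 'ADD D, 2'. After: A=0 B=0 C=0 D=3 ZF=0 PC=5
Step 6: PC=5 exec 'MOV A, D'. After: A=3 B=0 C=0 D=3 ZF=0 PC=6
Step 7: PC=6 exec 'MOV B, 11'. After: A=3 B=11 C=0 D=3 ZF=0 PC=7
Step 8: PC=7 exec 'MUL B, B'. After: A=3 B=121 C=0 D=3 ZF=0 PC=8
Step 9: PC=8 exec 'SUB B, C'. After: A=3 B=121 C=0 D=3 ZF=0 PC=9
Step 10: PC=9 exec 'MOV D, C'. After: A=3 B=121 C=0 D=0 ZF=0 PC=10
Step 11: PC=10 exec 'ADD B, B'. After: A=3 B=242 C=0 D=0 ZF=0 PC=11
Step 12: PC=11 exec 'ADD B, C'. After: A=3 B=242 C=0 D=0 ZF=0 PC=12
Step 13: PC=12 exec 'SUB B, 7'. After: A=3 B=235 C=0 D=0 ZF=0 PC=13
Step 14: PC=13 exec 'MOV B, D'. After: A=3 B=0 C=0 D=0 ZF=0 PC=14
Step 15: PC=14 exec 'HALT'. After: A=3 B=0 C=0 D=0 ZF=0 PC=14 HALTED
Total instructions executed: 15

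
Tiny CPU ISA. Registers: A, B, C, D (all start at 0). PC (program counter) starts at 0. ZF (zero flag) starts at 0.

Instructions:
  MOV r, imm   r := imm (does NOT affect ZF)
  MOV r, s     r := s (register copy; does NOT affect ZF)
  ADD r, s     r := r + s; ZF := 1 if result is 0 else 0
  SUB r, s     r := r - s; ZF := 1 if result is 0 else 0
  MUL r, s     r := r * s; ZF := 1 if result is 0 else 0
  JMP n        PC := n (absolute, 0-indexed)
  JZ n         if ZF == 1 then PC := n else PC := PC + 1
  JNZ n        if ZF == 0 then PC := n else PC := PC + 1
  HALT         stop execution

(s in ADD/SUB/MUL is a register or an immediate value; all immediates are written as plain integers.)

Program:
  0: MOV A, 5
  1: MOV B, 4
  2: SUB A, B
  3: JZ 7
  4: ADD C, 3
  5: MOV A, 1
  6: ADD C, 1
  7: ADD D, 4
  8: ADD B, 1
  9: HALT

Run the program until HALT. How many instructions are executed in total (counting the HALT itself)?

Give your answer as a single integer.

Step 1: PC=0 exec 'MOV A, 5'. After: A=5 B=0 C=0 D=0 ZF=0 PC=1
Step 2: PC=1 exec 'MOV B, 4'. After: A=5 B=4 C=0 D=0 ZF=0 PC=2
Step 3: PC=2 exec 'SUB A, B'. After: A=1 B=4 C=0 D=0 ZF=0 PC=3
Step 4: PC=3 exec 'JZ 7'. After: A=1 B=4 C=0 D=0 ZF=0 PC=4
Step 5: PC=4 exec 'ADD C, 3'. After: A=1 B=4 C=3 D=0 ZF=0 PC=5
Step 6: PC=5 exec 'MOV A, 1'. After: A=1 B=4 C=3 D=0 ZF=0 PC=6
Step 7: PC=6 exec 'ADD C, 1'. After: A=1 B=4 C=4 D=0 ZF=0 PC=7
Step 8: PC=7 exec 'ADD D, 4'. After: A=1 B=4 C=4 D=4 ZF=0 PC=8
Step 9: PC=8 exec 'ADD B, 1'. After: A=1 B=5 C=4 D=4 ZF=0 PC=9
Step 10: PC=9 exec 'HALT'. After: A=1 B=5 C=4 D=4 ZF=0 PC=9 HALTED
Total instructions executed: 10

Answer: 10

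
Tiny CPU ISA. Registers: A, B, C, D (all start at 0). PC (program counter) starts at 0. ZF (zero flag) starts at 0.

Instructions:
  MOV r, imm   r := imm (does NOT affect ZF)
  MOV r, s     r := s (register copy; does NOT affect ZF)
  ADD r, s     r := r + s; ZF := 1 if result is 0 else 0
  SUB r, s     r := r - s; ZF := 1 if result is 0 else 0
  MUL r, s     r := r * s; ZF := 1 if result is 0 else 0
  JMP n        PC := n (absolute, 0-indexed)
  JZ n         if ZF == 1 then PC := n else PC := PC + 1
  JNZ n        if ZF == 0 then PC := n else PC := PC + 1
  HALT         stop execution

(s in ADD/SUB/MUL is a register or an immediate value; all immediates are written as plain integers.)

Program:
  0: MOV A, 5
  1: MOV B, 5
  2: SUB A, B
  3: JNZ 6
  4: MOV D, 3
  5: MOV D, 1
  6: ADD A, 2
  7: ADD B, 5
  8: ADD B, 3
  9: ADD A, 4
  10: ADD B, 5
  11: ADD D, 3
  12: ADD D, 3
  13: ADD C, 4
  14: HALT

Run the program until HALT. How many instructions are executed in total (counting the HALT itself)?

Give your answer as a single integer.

Answer: 15

Derivation:
Step 1: PC=0 exec 'MOV A, 5'. After: A=5 B=0 C=0 D=0 ZF=0 PC=1
Step 2: PC=1 exec 'MOV B, 5'. After: A=5 B=5 C=0 D=0 ZF=0 PC=2
Step 3: PC=2 exec 'SUB A, B'. After: A=0 B=5 C=0 D=0 ZF=1 PC=3
Step 4: PC=3 exec 'JNZ 6'. After: A=0 B=5 C=0 D=0 ZF=1 PC=4
Step 5: PC=4 exec 'MOV D, 3'. After: A=0 B=5 C=0 D=3 ZF=1 PC=5
Step 6: PC=5 exec 'MOV D, 1'. After: A=0 B=5 C=0 D=1 ZF=1 PC=6
Step 7: PC=6 exec 'ADD A, 2'. After: A=2 B=5 C=0 D=1 ZF=0 PC=7
Step 8: PC=7 exec 'ADD B, 5'. After: A=2 B=10 C=0 D=1 ZF=0 PC=8
Step 9: PC=8 exec 'ADD B, 3'. After: A=2 B=13 C=0 D=1 ZF=0 PC=9
Step 10: PC=9 exec 'ADD A, 4'. After: A=6 B=13 C=0 D=1 ZF=0 PC=10
Step 11: PC=10 exec 'ADD B, 5'. After: A=6 B=18 C=0 D=1 ZF=0 PC=11
Step 12: PC=11 exec 'ADD D, 3'. After: A=6 B=18 C=0 D=4 ZF=0 PC=12
Step 13: PC=12 exec 'ADD D, 3'. After: A=6 B=18 C=0 D=7 ZF=0 PC=13
Step 14: PC=13 exec 'ADD C, 4'. After: A=6 B=18 C=4 D=7 ZF=0 PC=14
Step 15: PC=14 exec 'HALT'. After: A=6 B=18 C=4 D=7 ZF=0 PC=14 HALTED
Total instructions executed: 15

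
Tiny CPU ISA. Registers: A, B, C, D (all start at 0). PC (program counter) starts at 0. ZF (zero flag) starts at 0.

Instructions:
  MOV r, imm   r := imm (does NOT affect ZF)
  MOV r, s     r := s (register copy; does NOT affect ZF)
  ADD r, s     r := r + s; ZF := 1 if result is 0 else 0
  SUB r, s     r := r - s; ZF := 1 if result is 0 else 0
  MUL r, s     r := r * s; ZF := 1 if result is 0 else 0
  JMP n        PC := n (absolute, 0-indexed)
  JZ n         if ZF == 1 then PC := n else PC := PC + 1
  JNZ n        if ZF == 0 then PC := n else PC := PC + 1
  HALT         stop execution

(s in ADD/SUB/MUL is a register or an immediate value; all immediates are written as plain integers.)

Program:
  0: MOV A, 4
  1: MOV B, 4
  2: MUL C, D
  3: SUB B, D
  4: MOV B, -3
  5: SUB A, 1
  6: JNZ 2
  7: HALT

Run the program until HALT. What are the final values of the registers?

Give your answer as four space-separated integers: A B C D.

Answer: 0 -3 0 0

Derivation:
Step 1: PC=0 exec 'MOV A, 4'. After: A=4 B=0 C=0 D=0 ZF=0 PC=1
Step 2: PC=1 exec 'MOV B, 4'. After: A=4 B=4 C=0 D=0 ZF=0 PC=2
Step 3: PC=2 exec 'MUL C, D'. After: A=4 B=4 C=0 D=0 ZF=1 PC=3
Step 4: PC=3 exec 'SUB B, D'. After: A=4 B=4 C=0 D=0 ZF=0 PC=4
Step 5: PC=4 exec 'MOV B, -3'. After: A=4 B=-3 C=0 D=0 ZF=0 PC=5
Step 6: PC=5 exec 'SUB A, 1'. After: A=3 B=-3 C=0 D=0 ZF=0 PC=6
Step 7: PC=6 exec 'JNZ 2'. After: A=3 B=-3 C=0 D=0 ZF=0 PC=2
Step 8: PC=2 exec 'MUL C, D'. After: A=3 B=-3 C=0 D=0 ZF=1 PC=3
Step 9: PC=3 exec 'SUB B, D'. After: A=3 B=-3 C=0 D=0 ZF=0 PC=4
Step 10: PC=4 exec 'MOV B, -3'. After: A=3 B=-3 C=0 D=0 ZF=0 PC=5
Step 11: PC=5 exec 'SUB A, 1'. After: A=2 B=-3 C=0 D=0 ZF=0 PC=6
Step 12: PC=6 exec 'JNZ 2'. After: A=2 B=-3 C=0 D=0 ZF=0 PC=2
Step 13: PC=2 exec 'MUL C, D'. After: A=2 B=-3 C=0 D=0 ZF=1 PC=3
Step 14: PC=3 exec 'SUB B, D'. After: A=2 B=-3 C=0 D=0 ZF=0 PC=4
Step 15: PC=4 exec 'MOV B, -3'. After: A=2 B=-3 C=0 D=0 ZF=0 PC=5
Step 16: PC=5 exec 'SUB A, 1'. After: A=1 B=-3 C=0 D=0 ZF=0 PC=6
Step 17: PC=6 exec 'JNZ 2'. After: A=1 B=-3 C=0 D=0 ZF=0 PC=2
Step 18: PC=2 exec 'MUL C, D'. After: A=1 B=-3 C=0 D=0 ZF=1 PC=3
Step 19: PC=3 exec 'SUB B, D'. After: A=1 B=-3 C=0 D=0 ZF=0 PC=4
Step 20: PC=4 exec 'MOV B, -3'. After: A=1 B=-3 C=0 D=0 ZF=0 PC=5
Step 21: PC=5 exec 'SUB A, 1'. After: A=0 B=-3 C=0 D=0 ZF=1 PC=6
Step 22: PC=6 exec 'JNZ 2'. After: A=0 B=-3 C=0 D=0 ZF=1 PC=7
Step 23: PC=7 exec 'HALT'. After: A=0 B=-3 C=0 D=0 ZF=1 PC=7 HALTED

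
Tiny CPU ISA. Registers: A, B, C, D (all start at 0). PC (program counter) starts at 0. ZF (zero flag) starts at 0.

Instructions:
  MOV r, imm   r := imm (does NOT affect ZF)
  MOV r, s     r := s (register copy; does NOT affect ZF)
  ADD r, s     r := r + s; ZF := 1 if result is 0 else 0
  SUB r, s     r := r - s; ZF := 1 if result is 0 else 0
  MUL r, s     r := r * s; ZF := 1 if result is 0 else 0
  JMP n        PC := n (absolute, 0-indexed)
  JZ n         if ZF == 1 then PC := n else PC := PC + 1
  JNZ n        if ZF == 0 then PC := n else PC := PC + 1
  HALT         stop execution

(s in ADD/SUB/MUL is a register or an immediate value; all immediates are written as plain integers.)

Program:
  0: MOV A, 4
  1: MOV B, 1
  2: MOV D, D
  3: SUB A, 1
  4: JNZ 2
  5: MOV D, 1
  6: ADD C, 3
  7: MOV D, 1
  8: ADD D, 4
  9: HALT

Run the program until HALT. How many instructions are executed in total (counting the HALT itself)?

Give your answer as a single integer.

Step 1: PC=0 exec 'MOV A, 4'. After: A=4 B=0 C=0 D=0 ZF=0 PC=1
Step 2: PC=1 exec 'MOV B, 1'. After: A=4 B=1 C=0 D=0 ZF=0 PC=2
Step 3: PC=2 exec 'MOV D, D'. After: A=4 B=1 C=0 D=0 ZF=0 PC=3
Step 4: PC=3 exec 'SUB A, 1'. After: A=3 B=1 C=0 D=0 ZF=0 PC=4
Step 5: PC=4 exec 'JNZ 2'. After: A=3 B=1 C=0 D=0 ZF=0 PC=2
Step 6: PC=2 exec 'MOV D, D'. After: A=3 B=1 C=0 D=0 ZF=0 PC=3
Step 7: PC=3 exec 'SUB A, 1'. After: A=2 B=1 C=0 D=0 ZF=0 PC=4
Step 8: PC=4 exec 'JNZ 2'. After: A=2 B=1 C=0 D=0 ZF=0 PC=2
Step 9: PC=2 exec 'MOV D, D'. After: A=2 B=1 C=0 D=0 ZF=0 PC=3
Step 10: PC=3 exec 'SUB A, 1'. After: A=1 B=1 C=0 D=0 ZF=0 PC=4
Step 11: PC=4 exec 'JNZ 2'. After: A=1 B=1 C=0 D=0 ZF=0 PC=2
Step 12: PC=2 exec 'MOV D, D'. After: A=1 B=1 C=0 D=0 ZF=0 PC=3
Step 13: PC=3 exec 'SUB A, 1'. After: A=0 B=1 C=0 D=0 ZF=1 PC=4
Step 14: PC=4 exec 'JNZ 2'. After: A=0 B=1 C=0 D=0 ZF=1 PC=5
Step 15: PC=5 exec 'MOV D, 1'. After: A=0 B=1 C=0 D=1 ZF=1 PC=6
Step 16: PC=6 exec 'ADD C, 3'. After: A=0 B=1 C=3 D=1 ZF=0 PC=7
Step 17: PC=7 exec 'MOV D, 1'. After: A=0 B=1 C=3 D=1 ZF=0 PC=8
Step 18: PC=8 exec 'ADD D, 4'. After: A=0 B=1 C=3 D=5 ZF=0 PC=9
Step 19: PC=9 exec 'HALT'. After: A=0 B=1 C=3 D=5 ZF=0 PC=9 HALTED
Total instructions executed: 19

Answer: 19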